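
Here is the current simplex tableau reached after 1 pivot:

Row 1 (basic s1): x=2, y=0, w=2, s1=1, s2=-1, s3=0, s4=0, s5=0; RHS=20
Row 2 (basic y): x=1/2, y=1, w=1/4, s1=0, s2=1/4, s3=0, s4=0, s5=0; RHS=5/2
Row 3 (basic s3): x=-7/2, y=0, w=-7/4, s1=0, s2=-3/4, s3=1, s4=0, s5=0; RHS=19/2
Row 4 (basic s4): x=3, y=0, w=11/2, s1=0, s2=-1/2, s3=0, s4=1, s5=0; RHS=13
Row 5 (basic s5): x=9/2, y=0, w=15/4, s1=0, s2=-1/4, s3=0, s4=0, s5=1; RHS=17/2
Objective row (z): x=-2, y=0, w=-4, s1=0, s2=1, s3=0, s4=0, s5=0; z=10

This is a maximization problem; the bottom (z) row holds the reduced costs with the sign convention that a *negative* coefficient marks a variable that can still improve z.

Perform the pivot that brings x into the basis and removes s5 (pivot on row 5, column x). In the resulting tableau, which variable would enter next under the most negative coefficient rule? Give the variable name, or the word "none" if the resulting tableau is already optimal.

w

Pivot element 9/2. New z-row = old z-row − (-2)·(row 5/(9/2)).
Updated z-row coefficients: x: 0, y: 0, w: -7/3, s1: 0, s2: 8/9, s3: 0, s4: 0, s5: 4/9.
The most negative is -7/3 in column w, so w would enter next.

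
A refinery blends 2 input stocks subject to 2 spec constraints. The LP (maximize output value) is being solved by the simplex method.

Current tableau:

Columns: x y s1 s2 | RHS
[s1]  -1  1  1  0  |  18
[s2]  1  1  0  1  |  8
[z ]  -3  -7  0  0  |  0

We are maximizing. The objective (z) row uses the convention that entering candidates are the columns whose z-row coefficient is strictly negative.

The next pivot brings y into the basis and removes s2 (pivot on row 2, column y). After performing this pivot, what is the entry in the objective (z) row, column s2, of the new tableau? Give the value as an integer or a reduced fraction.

7

Pivot element is row 2, column y: 1.
Normalize row 2: new (row 2, s2) = 1/1 = 1.
z-row ← z-row − (-7)·(new row 2): 0 − (-7)·1 = 7.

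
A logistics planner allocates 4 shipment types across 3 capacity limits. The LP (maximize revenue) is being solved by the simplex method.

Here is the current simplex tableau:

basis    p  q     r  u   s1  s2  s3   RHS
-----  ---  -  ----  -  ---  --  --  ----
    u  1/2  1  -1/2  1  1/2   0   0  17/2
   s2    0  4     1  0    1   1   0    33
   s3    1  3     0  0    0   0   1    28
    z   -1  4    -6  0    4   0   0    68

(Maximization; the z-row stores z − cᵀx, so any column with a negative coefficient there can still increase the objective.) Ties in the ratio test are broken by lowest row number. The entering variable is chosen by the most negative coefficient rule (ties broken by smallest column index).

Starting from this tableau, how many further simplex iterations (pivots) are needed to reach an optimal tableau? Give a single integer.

2

pivot: r in, s2 out → z = 266
pivot: p in, s3 out → z = 294
No improving column remains; optimal.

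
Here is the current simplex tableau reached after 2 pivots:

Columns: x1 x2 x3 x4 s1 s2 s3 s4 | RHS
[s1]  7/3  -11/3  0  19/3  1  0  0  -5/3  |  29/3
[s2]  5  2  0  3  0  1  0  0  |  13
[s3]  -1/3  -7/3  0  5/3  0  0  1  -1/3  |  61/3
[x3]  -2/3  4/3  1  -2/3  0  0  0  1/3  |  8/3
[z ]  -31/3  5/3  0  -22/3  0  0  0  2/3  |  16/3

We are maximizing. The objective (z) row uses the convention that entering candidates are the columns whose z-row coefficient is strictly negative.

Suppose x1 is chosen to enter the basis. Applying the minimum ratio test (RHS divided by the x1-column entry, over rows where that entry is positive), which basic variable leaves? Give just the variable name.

Ratios: row 1 (s1): (29/3)/(7/3) = 29/7; row 2 (s2): 13/5 = 13/5; row 3 (s3): entry -1/3 ≤ 0, skip; row 4 (x3): entry -2/3 ≤ 0, skip.
Minimum ratio 13/5 is in the s2 row, so s2 leaves.

s2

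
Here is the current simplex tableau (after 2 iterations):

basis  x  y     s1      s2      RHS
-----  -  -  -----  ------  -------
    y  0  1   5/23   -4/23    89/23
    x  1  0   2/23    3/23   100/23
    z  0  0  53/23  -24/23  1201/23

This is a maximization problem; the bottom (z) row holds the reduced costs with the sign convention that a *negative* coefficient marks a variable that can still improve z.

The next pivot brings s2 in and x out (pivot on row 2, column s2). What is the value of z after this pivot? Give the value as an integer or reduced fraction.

87

Minimum ratio for s2: (100/23)/(3/23) = 100/3.
z changes by −(z-row coeff of s2)·ratio = −(-24/23)·(100/3) = 800/23.
New z = 1201/23 + (800/23) = 87.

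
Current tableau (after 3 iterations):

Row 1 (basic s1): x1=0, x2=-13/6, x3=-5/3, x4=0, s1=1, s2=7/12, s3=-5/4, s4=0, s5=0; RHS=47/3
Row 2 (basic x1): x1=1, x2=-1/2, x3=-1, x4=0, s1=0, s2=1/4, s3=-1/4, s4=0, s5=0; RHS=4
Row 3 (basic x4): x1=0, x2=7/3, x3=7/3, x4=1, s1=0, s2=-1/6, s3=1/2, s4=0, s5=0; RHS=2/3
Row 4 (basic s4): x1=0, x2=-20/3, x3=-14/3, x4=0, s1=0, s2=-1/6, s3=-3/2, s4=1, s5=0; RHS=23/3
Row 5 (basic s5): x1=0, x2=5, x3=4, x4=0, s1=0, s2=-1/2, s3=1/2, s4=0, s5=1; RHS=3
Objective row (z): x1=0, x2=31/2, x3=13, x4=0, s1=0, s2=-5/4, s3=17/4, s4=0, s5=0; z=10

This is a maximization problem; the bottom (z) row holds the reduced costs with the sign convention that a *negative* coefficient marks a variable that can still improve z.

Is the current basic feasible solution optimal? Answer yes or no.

Column s2 has objective-row coefficient -5/4, which is negative; an improving pivot exists, so not yet optimal.

no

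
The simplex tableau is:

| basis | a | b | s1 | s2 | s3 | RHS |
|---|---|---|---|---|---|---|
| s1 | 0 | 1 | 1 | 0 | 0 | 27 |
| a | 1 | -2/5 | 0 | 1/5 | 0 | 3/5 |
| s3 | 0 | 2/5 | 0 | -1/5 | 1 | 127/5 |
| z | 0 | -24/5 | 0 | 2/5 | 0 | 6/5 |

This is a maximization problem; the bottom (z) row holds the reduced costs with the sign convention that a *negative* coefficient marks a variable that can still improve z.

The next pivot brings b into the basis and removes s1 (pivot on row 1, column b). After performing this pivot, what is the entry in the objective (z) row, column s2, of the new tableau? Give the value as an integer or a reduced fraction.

Pivot element is row 1, column b: 1.
Normalize row 1: new (row 1, s2) = 0/1 = 0.
z-row ← z-row − (-24/5)·(new row 1): 2/5 − (-24/5)·0 = 2/5.

2/5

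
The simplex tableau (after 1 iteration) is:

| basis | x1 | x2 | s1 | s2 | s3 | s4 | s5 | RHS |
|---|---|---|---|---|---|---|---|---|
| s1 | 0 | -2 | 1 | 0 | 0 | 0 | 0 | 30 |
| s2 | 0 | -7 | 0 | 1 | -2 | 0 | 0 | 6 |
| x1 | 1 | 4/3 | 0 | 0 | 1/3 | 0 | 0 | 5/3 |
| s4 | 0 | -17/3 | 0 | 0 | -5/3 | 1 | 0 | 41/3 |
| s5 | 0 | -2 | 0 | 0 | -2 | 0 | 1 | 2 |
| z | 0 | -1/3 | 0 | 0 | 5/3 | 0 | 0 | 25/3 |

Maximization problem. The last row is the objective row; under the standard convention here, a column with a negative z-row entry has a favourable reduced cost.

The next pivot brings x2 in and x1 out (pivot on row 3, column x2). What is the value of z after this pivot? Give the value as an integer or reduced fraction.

35/4

Minimum ratio for x2: (5/3)/(4/3) = 5/4.
z changes by −(z-row coeff of x2)·ratio = −(-1/3)·(5/4) = 5/12.
New z = 25/3 + (5/12) = 35/4.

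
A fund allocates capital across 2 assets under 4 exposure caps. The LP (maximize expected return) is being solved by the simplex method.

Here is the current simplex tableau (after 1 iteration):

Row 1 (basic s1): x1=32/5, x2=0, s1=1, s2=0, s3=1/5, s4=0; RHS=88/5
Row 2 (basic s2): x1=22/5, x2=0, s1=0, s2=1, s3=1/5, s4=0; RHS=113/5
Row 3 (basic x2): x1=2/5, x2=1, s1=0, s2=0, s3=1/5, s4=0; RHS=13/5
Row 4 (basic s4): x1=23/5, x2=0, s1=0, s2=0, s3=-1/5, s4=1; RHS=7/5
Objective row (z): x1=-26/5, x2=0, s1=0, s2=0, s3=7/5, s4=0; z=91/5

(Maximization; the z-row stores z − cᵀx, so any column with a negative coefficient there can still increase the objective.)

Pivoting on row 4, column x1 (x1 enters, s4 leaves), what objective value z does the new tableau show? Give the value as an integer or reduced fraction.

Minimum ratio for x1: (7/5)/(23/5) = 7/23.
z changes by −(z-row coeff of x1)·ratio = −(-26/5)·(7/23) = 182/115.
New z = 91/5 + (182/115) = 455/23.

455/23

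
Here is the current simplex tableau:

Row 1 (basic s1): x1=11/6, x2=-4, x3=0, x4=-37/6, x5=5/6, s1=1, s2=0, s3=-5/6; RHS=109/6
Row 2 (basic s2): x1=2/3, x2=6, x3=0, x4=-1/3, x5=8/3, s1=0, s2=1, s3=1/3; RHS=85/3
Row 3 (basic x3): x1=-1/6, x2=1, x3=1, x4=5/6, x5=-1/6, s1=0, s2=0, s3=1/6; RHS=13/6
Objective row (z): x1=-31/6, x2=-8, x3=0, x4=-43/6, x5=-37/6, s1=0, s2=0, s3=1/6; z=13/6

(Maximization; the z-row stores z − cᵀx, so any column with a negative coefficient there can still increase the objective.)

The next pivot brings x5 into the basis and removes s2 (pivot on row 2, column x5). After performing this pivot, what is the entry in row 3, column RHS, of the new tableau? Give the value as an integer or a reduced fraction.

Pivot element is row 2, column x5: 8/3.
Normalize row 2: new (row 2, RHS) = (85/3)/(8/3) = 85/8.
row 3 ← row 3 − (-1/6)·(new row 2): 13/6 − (-1/6)·(85/8) = 63/16.

63/16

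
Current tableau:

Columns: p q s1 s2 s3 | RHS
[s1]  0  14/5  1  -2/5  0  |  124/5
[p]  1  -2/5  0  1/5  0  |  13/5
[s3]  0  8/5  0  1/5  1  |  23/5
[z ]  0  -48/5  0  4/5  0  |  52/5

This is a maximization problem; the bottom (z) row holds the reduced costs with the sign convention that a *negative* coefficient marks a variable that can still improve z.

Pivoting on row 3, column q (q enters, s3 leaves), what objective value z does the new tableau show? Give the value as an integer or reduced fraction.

38

Minimum ratio for q: (23/5)/(8/5) = 23/8.
z changes by −(z-row coeff of q)·ratio = −(-48/5)·(23/8) = 138/5.
New z = 52/5 + (138/5) = 38.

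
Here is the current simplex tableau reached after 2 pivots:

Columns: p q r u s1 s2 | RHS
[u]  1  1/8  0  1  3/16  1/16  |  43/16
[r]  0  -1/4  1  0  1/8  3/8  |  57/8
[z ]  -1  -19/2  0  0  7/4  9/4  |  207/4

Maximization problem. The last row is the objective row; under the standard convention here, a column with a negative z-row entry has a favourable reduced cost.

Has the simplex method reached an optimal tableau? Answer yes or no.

no

Column p has objective-row coefficient -1, which is negative; an improving pivot exists, so not yet optimal.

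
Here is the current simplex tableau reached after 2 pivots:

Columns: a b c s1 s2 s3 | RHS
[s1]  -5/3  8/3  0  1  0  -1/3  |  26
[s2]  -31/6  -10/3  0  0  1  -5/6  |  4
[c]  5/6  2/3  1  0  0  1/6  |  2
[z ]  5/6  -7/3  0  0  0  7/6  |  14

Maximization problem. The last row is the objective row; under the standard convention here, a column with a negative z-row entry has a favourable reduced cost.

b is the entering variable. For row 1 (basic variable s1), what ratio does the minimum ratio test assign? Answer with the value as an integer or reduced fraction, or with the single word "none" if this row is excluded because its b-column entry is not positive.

39/4

Ratio = RHS / (b entry) = 26 / (8/3) = 39/4.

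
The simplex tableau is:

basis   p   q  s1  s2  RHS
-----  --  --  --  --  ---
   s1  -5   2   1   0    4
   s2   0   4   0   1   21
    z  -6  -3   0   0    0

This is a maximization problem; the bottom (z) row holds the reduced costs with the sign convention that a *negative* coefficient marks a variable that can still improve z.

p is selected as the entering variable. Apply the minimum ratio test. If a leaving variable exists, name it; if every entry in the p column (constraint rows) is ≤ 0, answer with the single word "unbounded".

p-column entries: row 1: -5, row 2: 0. All ≤ 0, so p can increase without bound; the LP is unbounded in this direction.

unbounded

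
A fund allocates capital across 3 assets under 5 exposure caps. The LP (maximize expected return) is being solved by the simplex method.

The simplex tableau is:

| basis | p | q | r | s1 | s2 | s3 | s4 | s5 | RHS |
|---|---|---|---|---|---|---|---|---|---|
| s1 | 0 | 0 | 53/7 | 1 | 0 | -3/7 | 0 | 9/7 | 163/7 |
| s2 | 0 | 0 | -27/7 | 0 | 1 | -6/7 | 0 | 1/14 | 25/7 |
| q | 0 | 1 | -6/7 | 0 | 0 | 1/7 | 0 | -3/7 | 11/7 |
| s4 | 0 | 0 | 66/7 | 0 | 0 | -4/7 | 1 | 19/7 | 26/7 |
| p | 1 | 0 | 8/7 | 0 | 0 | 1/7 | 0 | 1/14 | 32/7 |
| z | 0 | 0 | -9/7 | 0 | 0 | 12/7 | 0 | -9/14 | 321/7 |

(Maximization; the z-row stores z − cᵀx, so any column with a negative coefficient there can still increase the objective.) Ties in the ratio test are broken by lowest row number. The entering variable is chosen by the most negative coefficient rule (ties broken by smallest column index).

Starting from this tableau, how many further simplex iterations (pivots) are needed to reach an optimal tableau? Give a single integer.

2

pivot: r in, s4 out → z = 510/11
pivot: s5 in, r out → z = 888/19
No improving column remains; optimal.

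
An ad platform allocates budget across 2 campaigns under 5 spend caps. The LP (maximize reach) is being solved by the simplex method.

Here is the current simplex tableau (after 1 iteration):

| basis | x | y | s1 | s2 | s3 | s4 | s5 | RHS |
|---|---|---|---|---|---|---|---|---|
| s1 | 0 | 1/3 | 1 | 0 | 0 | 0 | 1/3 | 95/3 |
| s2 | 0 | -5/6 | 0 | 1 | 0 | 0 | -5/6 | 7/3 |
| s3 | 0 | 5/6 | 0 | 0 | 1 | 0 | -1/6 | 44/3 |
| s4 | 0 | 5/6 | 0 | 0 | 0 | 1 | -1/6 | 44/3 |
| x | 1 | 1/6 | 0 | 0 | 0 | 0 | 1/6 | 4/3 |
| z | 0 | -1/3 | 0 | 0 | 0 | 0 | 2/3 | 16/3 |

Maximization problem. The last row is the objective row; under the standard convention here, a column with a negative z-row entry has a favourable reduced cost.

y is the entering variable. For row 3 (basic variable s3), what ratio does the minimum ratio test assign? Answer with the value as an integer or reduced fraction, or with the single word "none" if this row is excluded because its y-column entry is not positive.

88/5

Ratio = RHS / (y entry) = (44/3) / (5/6) = 88/5.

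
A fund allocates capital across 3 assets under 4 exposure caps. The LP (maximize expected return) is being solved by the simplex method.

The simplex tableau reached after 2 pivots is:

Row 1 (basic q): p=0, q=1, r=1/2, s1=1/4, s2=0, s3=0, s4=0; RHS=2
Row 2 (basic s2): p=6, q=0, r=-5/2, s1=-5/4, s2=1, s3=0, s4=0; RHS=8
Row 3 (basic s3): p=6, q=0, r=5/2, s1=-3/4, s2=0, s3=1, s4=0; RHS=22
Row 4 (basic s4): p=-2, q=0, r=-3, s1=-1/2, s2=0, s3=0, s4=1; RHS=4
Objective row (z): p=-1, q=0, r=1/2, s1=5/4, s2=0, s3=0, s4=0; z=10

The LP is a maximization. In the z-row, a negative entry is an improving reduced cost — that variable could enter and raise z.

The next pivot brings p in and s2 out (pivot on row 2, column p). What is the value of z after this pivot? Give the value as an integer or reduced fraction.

Minimum ratio for p: 8/6 = 4/3.
z changes by −(z-row coeff of p)·ratio = −(-1)·(4/3) = 4/3.
New z = 10 + (4/3) = 34/3.

34/3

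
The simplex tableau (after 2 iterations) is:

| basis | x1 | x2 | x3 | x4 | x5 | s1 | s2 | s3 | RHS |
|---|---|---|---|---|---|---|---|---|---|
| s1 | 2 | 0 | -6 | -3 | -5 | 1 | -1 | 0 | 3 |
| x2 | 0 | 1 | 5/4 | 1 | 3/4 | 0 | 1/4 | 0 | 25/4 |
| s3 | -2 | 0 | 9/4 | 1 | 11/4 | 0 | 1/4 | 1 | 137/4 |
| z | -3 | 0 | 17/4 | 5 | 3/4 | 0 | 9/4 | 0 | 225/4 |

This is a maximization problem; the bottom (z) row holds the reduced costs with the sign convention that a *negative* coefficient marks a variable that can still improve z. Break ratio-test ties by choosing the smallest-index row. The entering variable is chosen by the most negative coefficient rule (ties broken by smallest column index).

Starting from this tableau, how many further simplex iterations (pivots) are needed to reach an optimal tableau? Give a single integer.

pivot: x1 in, s1 out → z = 243/4
pivot: x5 in, x2 out → z = 117
No improving column remains; optimal.

2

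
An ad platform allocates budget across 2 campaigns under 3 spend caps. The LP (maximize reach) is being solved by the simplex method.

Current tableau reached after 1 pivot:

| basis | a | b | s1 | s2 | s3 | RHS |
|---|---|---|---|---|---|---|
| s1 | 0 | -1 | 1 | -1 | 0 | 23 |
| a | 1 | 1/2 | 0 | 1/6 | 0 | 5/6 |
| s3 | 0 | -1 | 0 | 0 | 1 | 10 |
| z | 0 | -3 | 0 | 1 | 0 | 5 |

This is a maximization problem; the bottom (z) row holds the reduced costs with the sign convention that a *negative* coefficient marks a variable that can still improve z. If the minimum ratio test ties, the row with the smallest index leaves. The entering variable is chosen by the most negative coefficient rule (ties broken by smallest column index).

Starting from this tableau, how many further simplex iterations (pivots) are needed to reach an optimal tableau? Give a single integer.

pivot: b in, a out → z = 10
No improving column remains; optimal.

1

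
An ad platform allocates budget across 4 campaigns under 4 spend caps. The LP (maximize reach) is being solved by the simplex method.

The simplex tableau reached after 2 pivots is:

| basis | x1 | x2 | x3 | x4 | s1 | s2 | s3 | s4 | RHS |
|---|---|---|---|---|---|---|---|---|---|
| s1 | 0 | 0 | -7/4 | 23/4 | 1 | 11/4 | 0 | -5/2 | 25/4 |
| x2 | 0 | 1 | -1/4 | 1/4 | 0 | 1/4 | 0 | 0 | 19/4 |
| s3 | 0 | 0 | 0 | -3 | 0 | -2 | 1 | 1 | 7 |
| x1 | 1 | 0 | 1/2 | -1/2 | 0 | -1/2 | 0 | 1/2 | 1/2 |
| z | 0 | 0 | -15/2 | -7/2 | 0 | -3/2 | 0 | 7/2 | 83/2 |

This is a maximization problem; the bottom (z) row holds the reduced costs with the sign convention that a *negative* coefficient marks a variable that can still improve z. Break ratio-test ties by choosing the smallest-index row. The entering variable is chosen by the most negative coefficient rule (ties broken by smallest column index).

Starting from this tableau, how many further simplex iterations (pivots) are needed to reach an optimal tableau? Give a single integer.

3

pivot: x3 in, x1 out → z = 49
pivot: x4 in, s1 out → z = 71
pivot: s2 in, x4 out → z = 121
No improving column remains; optimal.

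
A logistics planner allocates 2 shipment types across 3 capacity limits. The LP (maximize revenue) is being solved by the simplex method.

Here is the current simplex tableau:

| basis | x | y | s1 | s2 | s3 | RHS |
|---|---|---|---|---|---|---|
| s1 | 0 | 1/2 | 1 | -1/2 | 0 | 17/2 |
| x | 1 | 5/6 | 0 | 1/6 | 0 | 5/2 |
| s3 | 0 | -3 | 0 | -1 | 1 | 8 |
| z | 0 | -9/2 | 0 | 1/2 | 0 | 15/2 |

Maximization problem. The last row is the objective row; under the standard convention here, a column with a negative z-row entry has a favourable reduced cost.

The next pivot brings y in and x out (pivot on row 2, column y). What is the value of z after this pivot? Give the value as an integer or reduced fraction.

21

Minimum ratio for y: (5/2)/(5/6) = 3.
z changes by −(z-row coeff of y)·ratio = −(-9/2)·3 = 27/2.
New z = 15/2 + (27/2) = 21.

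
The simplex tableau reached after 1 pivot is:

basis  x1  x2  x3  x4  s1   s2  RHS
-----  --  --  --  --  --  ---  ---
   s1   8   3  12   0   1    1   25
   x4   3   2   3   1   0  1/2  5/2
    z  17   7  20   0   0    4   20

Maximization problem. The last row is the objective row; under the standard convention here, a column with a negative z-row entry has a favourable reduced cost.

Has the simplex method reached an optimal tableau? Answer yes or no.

yes

No objective-row coefficient is strictly negative, so no entering variable exists; the tableau is optimal.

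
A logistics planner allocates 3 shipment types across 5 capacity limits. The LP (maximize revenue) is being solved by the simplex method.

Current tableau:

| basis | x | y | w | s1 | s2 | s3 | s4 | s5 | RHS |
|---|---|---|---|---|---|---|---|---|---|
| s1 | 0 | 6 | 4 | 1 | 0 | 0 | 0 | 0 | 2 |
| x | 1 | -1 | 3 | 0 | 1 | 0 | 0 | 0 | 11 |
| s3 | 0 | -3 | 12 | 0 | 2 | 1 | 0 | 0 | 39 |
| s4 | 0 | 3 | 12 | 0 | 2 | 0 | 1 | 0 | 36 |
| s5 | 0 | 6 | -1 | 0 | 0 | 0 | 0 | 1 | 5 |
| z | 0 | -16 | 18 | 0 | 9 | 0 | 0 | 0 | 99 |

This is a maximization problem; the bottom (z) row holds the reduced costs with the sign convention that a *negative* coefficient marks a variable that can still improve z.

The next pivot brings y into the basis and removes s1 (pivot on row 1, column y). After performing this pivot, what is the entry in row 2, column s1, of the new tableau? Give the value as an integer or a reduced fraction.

Pivot element is row 1, column y: 6.
Normalize row 1: new (row 1, s1) = 1/6 = 1/6.
row 2 ← row 2 − (-1)·(new row 1): 0 − (-1)·(1/6) = 1/6.

1/6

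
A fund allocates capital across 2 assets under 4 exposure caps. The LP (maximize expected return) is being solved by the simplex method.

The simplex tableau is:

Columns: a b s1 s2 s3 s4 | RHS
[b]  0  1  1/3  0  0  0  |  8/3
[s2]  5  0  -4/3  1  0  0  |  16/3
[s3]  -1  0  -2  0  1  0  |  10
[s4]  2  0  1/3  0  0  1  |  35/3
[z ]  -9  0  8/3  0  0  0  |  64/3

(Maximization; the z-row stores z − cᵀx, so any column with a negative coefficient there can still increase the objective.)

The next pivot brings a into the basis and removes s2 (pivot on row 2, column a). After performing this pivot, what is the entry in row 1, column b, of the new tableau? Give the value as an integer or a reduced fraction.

Pivot element is row 2, column a: 5.
Normalize row 2: new (row 2, b) = 0/5 = 0.
row 1 ← row 1 − 0·(new row 2): 1 − 0·0 = 1.

1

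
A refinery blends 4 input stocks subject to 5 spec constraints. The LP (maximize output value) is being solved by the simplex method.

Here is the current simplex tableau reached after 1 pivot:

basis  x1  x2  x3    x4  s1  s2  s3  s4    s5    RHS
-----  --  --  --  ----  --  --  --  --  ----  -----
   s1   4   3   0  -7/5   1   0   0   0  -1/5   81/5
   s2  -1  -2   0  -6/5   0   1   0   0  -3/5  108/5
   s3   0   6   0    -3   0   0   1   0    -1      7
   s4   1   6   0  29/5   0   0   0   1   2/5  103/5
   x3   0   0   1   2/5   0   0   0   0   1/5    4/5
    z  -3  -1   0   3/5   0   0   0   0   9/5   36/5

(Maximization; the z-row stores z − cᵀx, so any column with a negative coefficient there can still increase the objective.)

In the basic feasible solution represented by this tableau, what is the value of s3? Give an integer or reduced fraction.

s3 is basic (row 3); its value is the RHS of that row: 7.

7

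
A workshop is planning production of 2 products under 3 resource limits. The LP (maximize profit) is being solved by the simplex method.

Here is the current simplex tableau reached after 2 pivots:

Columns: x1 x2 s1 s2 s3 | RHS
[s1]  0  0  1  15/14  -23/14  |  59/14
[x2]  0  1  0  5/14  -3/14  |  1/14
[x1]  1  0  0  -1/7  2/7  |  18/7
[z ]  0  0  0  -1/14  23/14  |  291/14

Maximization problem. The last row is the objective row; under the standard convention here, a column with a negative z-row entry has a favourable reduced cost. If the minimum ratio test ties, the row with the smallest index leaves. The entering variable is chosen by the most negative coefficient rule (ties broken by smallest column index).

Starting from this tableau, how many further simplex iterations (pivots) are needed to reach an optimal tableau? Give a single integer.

pivot: s2 in, x2 out → z = 104/5
No improving column remains; optimal.

1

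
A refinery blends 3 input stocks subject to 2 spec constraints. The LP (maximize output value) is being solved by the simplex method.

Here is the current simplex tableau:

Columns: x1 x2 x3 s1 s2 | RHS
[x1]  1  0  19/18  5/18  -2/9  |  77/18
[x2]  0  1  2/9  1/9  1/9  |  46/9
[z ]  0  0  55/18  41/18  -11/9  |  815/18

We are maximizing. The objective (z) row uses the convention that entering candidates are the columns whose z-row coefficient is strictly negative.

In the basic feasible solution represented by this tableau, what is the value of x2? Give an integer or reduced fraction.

46/9

x2 is basic (row 2); its value is the RHS of that row: 46/9.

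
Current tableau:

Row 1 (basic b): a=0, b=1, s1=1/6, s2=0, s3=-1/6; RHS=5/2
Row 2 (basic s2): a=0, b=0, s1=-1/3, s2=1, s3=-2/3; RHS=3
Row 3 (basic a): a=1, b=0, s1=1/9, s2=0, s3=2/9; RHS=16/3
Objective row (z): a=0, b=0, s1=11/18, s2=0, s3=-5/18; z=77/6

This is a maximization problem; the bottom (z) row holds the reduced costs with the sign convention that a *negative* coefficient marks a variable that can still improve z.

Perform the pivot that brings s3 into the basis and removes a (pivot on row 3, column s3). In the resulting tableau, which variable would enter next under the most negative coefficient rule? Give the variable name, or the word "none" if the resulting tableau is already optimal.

Pivot element 2/9. New z-row = old z-row − (-5/18)·(row 3/(2/9)).
Updated z-row coefficients: a: 5/4, b: 0, s1: 3/4, s2: 0, s3: 0.
No coefficient is strictly negative; the tableau after this pivot is optimal.

none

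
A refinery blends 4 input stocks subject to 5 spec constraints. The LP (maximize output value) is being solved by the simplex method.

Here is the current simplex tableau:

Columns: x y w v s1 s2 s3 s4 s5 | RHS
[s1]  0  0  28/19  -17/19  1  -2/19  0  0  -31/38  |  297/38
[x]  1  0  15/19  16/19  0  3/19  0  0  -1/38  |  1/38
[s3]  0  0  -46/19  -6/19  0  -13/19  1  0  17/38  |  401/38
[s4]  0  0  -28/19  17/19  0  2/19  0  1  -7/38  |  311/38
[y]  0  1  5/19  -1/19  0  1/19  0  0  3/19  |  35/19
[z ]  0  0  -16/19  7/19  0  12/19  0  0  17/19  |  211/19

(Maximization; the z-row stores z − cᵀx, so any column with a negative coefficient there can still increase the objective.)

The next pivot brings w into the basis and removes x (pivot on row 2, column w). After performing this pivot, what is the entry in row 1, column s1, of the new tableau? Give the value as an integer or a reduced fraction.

1

Pivot element is row 2, column w: 15/19.
Normalize row 2: new (row 2, s1) = 0/(15/19) = 0.
row 1 ← row 1 − (28/19)·(new row 2): 1 − (28/19)·0 = 1.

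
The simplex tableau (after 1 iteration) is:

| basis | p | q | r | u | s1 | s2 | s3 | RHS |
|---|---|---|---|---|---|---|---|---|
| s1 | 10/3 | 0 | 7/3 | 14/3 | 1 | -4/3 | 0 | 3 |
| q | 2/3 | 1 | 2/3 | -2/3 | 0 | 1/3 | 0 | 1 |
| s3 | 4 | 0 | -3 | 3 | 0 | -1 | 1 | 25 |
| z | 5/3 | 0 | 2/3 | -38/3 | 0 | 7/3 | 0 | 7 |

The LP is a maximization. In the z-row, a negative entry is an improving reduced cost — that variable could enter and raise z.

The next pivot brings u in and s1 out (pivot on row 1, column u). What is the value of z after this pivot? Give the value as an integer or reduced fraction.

Minimum ratio for u: 3/(14/3) = 9/14.
z changes by −(z-row coeff of u)·ratio = −(-38/3)·(9/14) = 57/7.
New z = 7 + (57/7) = 106/7.

106/7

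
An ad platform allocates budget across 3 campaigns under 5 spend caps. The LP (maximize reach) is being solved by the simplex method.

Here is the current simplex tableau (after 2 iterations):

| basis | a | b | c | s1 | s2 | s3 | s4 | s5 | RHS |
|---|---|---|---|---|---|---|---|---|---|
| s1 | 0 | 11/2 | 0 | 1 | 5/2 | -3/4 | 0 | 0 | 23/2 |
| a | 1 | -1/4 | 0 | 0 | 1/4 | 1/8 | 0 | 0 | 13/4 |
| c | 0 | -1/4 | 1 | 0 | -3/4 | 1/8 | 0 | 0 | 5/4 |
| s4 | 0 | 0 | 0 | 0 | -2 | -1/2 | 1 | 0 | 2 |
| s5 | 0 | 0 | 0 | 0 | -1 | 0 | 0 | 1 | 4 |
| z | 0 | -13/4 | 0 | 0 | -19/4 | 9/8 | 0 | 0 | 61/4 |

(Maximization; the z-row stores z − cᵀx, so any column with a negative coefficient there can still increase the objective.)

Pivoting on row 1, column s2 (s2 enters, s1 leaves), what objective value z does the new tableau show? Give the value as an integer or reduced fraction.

Minimum ratio for s2: (23/2)/(5/2) = 23/5.
z changes by −(z-row coeff of s2)·ratio = −(-19/4)·(23/5) = 437/20.
New z = 61/4 + (437/20) = 371/10.

371/10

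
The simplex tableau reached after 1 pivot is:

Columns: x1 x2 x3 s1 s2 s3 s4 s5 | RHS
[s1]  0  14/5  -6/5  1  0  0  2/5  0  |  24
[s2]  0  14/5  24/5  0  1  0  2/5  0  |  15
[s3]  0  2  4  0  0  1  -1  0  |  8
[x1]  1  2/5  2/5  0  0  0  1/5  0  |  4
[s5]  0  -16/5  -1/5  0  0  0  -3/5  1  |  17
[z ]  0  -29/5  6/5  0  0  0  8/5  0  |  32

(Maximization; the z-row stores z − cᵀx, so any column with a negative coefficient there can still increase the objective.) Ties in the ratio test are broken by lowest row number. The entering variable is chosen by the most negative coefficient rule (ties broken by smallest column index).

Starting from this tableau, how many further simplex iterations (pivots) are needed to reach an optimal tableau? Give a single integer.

2

pivot: x2 in, s3 out → z = 276/5
pivot: s4 in, s2 out → z = 1043/18
No improving column remains; optimal.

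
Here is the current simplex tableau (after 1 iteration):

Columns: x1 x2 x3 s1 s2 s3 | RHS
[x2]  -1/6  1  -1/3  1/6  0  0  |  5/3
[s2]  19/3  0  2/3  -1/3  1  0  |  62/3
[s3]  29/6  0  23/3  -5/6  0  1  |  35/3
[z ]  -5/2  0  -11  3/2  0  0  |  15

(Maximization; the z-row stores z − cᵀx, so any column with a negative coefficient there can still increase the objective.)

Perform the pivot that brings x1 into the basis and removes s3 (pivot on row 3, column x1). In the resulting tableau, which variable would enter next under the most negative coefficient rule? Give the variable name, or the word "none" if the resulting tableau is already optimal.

Pivot element 29/6. New z-row = old z-row − (-5/2)·(row 3/(29/6)).
Updated z-row coefficients: x1: 0, x2: 0, x3: -204/29, s1: 31/29, s2: 0, s3: 15/29.
The most negative is -204/29 in column x3, so x3 would enter next.

x3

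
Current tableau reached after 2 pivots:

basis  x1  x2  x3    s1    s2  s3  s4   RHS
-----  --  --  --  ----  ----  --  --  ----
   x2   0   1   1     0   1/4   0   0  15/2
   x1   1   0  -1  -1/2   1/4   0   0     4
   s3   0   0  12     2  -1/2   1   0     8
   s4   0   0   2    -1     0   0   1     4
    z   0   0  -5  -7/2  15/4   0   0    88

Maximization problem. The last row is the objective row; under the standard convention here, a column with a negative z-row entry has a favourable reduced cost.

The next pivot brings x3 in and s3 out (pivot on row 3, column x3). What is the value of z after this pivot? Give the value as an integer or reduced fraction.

Minimum ratio for x3: 8/12 = 2/3.
z changes by −(z-row coeff of x3)·ratio = −(-5)·(2/3) = 10/3.
New z = 88 + (10/3) = 274/3.

274/3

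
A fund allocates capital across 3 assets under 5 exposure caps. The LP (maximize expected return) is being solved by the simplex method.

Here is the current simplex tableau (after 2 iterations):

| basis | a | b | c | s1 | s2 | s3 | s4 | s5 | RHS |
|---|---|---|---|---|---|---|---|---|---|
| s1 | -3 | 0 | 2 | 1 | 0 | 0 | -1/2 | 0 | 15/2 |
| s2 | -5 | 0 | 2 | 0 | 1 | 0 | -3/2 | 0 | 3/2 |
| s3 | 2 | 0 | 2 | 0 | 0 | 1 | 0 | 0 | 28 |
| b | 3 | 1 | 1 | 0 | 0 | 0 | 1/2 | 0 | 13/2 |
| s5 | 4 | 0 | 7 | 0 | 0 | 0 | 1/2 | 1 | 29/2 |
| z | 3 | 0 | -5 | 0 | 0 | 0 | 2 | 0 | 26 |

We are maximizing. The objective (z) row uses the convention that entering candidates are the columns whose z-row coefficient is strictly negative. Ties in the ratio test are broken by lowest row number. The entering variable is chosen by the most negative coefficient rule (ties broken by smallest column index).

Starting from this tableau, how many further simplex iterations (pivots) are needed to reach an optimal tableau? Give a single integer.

2

pivot: c in, s2 out → z = 119/4
pivot: a in, s5 out → z = 1455/43
No improving column remains; optimal.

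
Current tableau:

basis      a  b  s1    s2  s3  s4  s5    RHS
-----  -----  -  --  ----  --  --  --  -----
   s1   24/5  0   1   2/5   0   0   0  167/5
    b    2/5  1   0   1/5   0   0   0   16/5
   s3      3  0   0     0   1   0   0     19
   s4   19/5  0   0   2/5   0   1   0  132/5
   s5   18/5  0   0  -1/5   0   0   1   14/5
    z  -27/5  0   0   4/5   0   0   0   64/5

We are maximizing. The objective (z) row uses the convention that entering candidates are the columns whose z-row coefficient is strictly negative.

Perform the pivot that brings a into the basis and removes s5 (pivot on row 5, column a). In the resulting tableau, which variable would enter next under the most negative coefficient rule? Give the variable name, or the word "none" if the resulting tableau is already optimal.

Pivot element 18/5. New z-row = old z-row − (-27/5)·(row 5/(18/5)).
Updated z-row coefficients: a: 0, b: 0, s1: 0, s2: 1/2, s3: 0, s4: 0, s5: 3/2.
No coefficient is strictly negative; the tableau after this pivot is optimal.

none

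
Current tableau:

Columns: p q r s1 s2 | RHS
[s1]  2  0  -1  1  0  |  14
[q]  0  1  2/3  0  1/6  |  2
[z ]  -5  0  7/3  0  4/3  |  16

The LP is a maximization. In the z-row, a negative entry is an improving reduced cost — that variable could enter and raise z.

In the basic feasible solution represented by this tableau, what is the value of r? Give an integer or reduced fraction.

r is nonbasic (not in the basis column), so its value in the current BFS is 0.

0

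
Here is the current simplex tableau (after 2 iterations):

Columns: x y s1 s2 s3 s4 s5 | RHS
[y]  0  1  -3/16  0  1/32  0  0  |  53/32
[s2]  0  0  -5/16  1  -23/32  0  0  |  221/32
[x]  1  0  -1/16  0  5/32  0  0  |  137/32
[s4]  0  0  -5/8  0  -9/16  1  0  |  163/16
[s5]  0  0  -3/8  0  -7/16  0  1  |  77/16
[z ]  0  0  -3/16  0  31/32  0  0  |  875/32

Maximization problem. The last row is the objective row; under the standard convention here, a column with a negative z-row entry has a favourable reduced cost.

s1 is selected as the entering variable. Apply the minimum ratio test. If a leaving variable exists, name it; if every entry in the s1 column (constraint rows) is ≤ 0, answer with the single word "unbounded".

s1-column entries: row 1: -3/16, row 2: -5/16, row 3: -1/16, row 4: -5/8, row 5: -3/8. All ≤ 0, so s1 can increase without bound; the LP is unbounded in this direction.

unbounded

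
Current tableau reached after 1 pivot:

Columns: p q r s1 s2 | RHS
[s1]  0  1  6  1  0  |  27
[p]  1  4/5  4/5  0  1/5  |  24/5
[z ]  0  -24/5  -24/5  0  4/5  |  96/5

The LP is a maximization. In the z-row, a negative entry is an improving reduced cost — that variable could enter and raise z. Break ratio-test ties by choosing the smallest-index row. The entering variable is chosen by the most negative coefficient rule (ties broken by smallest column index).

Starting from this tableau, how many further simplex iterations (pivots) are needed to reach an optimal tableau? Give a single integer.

pivot: q in, p out → z = 48
No improving column remains; optimal.

1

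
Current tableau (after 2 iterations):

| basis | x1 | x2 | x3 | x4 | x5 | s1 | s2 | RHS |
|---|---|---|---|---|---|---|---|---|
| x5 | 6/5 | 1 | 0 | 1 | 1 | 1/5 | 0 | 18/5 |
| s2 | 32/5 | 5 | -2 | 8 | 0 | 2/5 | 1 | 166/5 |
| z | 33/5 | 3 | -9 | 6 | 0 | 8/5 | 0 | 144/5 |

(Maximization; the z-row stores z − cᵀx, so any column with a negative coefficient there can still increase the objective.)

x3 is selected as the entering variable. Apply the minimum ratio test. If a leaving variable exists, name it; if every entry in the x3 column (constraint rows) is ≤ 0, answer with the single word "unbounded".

x3-column entries: row 1: 0, row 2: -2. All ≤ 0, so x3 can increase without bound; the LP is unbounded in this direction.

unbounded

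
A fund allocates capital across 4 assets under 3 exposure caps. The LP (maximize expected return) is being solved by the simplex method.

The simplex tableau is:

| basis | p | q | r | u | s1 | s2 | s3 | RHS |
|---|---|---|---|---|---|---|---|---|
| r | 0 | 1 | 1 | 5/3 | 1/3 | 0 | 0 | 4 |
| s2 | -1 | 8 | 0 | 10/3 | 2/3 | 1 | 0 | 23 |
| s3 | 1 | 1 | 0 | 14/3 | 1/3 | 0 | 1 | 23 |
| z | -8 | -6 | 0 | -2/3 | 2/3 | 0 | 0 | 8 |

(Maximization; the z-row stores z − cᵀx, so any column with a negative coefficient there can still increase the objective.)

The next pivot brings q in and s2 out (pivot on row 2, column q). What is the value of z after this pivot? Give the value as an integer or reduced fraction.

101/4

Minimum ratio for q: 23/8 = 23/8.
z changes by −(z-row coeff of q)·ratio = −(-6)·(23/8) = 69/4.
New z = 8 + (69/4) = 101/4.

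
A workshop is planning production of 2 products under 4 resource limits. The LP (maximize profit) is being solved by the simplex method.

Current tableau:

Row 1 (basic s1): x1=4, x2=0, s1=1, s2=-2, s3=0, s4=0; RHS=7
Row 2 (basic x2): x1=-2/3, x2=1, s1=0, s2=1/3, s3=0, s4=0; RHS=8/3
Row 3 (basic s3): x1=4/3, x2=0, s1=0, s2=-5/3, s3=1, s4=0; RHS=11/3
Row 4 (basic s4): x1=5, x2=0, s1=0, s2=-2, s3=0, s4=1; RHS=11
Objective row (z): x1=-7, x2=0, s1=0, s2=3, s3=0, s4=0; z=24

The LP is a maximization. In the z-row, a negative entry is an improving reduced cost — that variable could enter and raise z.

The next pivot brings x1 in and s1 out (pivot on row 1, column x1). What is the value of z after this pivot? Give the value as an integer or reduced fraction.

145/4

Minimum ratio for x1: 7/4 = 7/4.
z changes by −(z-row coeff of x1)·ratio = −(-7)·(7/4) = 49/4.
New z = 24 + (49/4) = 145/4.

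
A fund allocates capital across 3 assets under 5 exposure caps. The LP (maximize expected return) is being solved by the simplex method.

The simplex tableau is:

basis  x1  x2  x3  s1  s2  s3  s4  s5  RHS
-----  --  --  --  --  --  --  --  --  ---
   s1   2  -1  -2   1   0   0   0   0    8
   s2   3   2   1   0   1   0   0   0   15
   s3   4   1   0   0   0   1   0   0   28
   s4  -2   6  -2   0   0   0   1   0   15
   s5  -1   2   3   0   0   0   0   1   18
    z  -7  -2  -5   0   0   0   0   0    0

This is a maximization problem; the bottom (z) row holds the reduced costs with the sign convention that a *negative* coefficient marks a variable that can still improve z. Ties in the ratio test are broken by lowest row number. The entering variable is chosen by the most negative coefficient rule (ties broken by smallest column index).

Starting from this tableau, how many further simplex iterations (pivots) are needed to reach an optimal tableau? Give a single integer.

3

pivot: x1 in, s1 out → z = 28
pivot: x3 in, s2 out → z = 37
pivot: s1 in, s5 out → z = 267/5
No improving column remains; optimal.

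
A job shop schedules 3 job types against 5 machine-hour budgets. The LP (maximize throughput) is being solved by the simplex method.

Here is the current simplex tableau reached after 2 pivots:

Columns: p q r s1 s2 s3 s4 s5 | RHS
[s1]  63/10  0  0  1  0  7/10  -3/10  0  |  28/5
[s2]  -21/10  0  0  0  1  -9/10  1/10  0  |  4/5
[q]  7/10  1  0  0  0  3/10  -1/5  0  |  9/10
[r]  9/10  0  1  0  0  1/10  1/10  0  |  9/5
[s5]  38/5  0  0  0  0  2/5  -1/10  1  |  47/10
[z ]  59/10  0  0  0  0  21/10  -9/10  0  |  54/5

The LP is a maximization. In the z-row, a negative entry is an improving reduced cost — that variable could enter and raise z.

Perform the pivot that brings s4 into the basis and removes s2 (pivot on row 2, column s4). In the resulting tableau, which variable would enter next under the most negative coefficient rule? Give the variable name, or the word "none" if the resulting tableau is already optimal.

p

Pivot element 1/10. New z-row = old z-row − (-9/10)·(row 2/(1/10)).
Updated z-row coefficients: p: -13, q: 0, r: 0, s1: 0, s2: 9, s3: -6, s4: 0, s5: 0.
The most negative is -13 in column p, so p would enter next.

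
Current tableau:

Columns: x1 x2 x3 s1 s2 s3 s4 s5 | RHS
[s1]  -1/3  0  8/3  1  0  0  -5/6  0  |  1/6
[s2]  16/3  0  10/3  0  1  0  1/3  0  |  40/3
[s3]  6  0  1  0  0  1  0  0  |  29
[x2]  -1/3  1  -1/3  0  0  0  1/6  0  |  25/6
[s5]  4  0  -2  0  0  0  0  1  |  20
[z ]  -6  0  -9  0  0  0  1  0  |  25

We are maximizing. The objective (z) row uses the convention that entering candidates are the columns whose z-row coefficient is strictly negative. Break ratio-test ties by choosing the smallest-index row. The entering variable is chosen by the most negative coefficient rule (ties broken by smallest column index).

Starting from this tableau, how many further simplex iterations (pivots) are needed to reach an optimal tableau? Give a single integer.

3

pivot: x3 in, s1 out → z = 409/16
pivot: x1 in, s2 out → z = 962/23
pivot: s4 in, x1 out → z = 943/22
No improving column remains; optimal.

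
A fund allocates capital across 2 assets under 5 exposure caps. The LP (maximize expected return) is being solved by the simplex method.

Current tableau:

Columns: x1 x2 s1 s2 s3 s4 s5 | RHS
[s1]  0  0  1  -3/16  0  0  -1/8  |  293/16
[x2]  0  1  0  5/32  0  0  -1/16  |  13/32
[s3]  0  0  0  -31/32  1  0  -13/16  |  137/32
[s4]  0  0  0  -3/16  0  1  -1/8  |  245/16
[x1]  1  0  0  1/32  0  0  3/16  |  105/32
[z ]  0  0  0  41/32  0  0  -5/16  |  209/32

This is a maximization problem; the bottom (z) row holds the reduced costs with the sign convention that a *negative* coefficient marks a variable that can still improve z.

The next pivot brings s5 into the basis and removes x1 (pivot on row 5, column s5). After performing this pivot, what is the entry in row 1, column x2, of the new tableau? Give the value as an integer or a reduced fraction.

Pivot element is row 5, column s5: 3/16.
Normalize row 5: new (row 5, x2) = 0/(3/16) = 0.
row 1 ← row 1 − (-1/8)·(new row 5): 0 − (-1/8)·0 = 0.

0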